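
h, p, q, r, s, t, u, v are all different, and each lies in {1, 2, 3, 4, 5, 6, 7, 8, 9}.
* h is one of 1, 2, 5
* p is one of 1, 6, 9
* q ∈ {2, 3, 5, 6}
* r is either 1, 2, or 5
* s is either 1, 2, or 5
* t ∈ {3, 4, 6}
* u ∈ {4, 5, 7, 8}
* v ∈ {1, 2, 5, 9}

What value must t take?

h, r, s share exactly the 3 values {1, 2, 5}; by pigeonhole those values go to them, so strike 1, 2, 5 from p, q, u, v.
v must be 9 (only option left). Remove 9 from p.
p must be 6 (only option left). Remove 6 from q, t.
q's domain is down to {3}, so q = 3. So t can't be 3.
So t = 4.

4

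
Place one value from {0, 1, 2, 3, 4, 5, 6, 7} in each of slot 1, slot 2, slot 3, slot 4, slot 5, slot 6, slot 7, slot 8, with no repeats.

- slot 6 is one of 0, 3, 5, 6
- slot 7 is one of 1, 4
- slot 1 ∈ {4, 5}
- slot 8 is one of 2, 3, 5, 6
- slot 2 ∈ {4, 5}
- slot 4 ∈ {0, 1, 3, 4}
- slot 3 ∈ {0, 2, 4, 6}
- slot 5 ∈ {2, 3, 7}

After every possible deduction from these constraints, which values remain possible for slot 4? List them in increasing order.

0, 3

Among the 8 variables, 7 fits only slot 5 (and all 8 values in {0, 1, 2, 3, 4, 5, 6, 7} must be used), so slot 5 = 7.
slot 1 and slot 2 share exactly the 2 values {4, 5}; by pigeonhole those values go to them, so strike 4, 5 from slot 3, slot 4, slot 6, slot 7, slot 8.
That leaves slot 7 = 1. So slot 4 can't be 1.
No further eliminations apply; slot 4 can still be any of 0, 3.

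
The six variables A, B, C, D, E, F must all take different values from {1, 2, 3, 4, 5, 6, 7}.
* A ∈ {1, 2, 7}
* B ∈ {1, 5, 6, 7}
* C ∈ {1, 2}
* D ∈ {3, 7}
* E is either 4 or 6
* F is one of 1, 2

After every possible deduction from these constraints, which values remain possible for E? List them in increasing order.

C and F between them cover only {1, 2} — a naked pair. Remove those values from A, B.
A has just one choice, so A = 7. Remove 7 from B, D.
D's domain is down to {3}, so D = 3.
No further eliminations apply; E can still be any of 4, 6.

4, 6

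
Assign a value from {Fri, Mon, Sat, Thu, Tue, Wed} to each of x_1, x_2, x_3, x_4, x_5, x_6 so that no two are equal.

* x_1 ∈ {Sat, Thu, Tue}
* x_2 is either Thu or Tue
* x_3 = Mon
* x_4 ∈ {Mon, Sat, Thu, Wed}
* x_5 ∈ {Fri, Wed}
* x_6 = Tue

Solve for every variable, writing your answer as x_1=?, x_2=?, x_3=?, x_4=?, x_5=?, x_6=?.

x_1=Sat, x_2=Thu, x_3=Mon, x_4=Wed, x_5=Fri, x_6=Tue

x_3's domain is down to {Mon}, so x_3 = Mon. Eliminate Mon elsewhere: x_4.
x_6 has just one choice, so x_6 = Tue. So x_1, x_2 can't be Tue.
That leaves x_2 = Thu. Remove Thu from x_1, x_4.
That leaves x_1 = Sat. Remove Sat from x_4.
x_4 must be Wed (only option left). Remove Wed from x_5.
x_5's domain is down to {Fri}, so x_5 = Fri.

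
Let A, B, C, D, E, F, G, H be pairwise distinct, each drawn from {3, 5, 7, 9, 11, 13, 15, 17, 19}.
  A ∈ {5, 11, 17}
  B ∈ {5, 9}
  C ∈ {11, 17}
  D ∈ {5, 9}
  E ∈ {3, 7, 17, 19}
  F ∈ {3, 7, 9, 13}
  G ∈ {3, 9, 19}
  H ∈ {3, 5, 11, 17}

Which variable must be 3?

The 8 variables draw from only 8 values {3, 5, 7, 9, 11, 13, 17, 19}, so each is used; only F can be 13, hence F = 13.
The 7 still-open variables together cover exactly {3, 5, 7, 9, 11, 17, 19} — 7 values for 7 variables — and 7 appears only in E's list, so E = 7.
Among the 6 still-open variables, 19 fits only G (and all 6 values in {3, 5, 9, 11, 17, 19} must be used), so G = 19.
Among the 5 still-open variables, 3 fits only H (and all 5 values in {3, 5, 9, 11, 17} must be used), so H = 3.

H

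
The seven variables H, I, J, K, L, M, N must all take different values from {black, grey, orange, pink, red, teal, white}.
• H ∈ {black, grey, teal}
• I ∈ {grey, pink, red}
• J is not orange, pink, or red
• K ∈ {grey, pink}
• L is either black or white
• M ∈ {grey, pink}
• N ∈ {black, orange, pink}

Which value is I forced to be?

red

Among the 7 variables, orange fits only N (and all 7 values in {black, grey, orange, pink, red, teal, white} must be used), so N = orange.
Among the 6 still-open variables, red fits only I (and all 6 values in {black, grey, pink, red, teal, white} must be used), so I = red.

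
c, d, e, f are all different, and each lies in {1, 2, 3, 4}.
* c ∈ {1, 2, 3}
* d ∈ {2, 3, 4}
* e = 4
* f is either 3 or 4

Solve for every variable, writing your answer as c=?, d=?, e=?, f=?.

e has just one choice, so e = 4. Strike 4 from d, f.
f must be 3 (only option left). So c, d can't be 3.
d must be 2 (only option left). Strike 2 from c.
c has just one choice, so c = 1.

c=1, d=2, e=4, f=3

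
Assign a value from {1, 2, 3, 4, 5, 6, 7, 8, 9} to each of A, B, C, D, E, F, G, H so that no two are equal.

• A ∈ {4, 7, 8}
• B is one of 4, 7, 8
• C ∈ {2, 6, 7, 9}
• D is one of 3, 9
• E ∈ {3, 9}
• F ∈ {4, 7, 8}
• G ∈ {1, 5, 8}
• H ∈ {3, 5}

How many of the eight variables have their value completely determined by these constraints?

2

D and E between them cover only {3, 9} — a naked pair. Remove those values from C, H.
That leaves H = 5. Remove 5 from G.
A, B, F between them cover only {4, 7, 8} — a naked triple. Remove those values from C, G.
That leaves G = 1.
Determined: G=1, H=5. The other variables each still have more than one consistent value. That makes 2.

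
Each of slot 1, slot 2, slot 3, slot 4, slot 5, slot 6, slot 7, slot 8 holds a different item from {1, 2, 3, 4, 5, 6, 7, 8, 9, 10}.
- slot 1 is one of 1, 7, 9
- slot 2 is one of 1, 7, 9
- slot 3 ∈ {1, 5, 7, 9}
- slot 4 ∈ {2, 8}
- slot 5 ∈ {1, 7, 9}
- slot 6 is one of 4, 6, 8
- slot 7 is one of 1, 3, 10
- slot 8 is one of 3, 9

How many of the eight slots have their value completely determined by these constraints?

The 3 variables slot 1, slot 2, slot 5 are confined to {1, 7, 9}, which locks those values in; drop them from slot 3, slot 7, slot 8.
slot 3 must be 5 (only option left).
slot 8's domain is down to {3}, so slot 8 = 3. Remove 3 from slot 7.
slot 7 must be 10 (only option left).
Determined: slot 3=5, slot 7=10, slot 8=3. The other slots each still have more than one consistent value. That makes 3.

3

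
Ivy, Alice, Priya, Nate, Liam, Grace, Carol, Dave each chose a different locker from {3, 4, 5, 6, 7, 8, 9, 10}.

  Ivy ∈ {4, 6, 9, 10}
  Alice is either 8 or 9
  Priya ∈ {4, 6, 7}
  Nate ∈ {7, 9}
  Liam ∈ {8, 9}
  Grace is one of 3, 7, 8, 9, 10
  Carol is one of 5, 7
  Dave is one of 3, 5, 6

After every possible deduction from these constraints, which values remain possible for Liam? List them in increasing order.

Alice and Liam between them cover only {8, 9} — a naked pair. Remove those values from Ivy, Nate, Grace.
That leaves Nate = 7. So Priya, Grace, Carol can't be 7.
Carol must be 5 (only option left). Remove 5 from Dave.
No further eliminations apply; Liam can still be any of 8, 9.

8, 9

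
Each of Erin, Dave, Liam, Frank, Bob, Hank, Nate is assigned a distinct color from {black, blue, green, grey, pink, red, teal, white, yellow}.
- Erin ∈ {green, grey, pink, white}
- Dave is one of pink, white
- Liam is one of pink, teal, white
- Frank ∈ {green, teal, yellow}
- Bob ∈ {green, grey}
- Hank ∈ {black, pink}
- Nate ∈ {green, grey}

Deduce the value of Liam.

The 7 variables together cover exactly {black, green, grey, pink, teal, white, yellow} — 7 values for 7 variables — and black appears only in Hank's list, so Hank = black.
Among the 6 still-open variables, yellow fits only Frank (and all 6 values in {green, grey, pink, teal, white, yellow} must be used), so Frank = yellow.
The 5 still-open variables together cover exactly {green, grey, pink, teal, white} — 5 values for 5 variables — and teal appears only in Liam's list, so Liam = teal.

teal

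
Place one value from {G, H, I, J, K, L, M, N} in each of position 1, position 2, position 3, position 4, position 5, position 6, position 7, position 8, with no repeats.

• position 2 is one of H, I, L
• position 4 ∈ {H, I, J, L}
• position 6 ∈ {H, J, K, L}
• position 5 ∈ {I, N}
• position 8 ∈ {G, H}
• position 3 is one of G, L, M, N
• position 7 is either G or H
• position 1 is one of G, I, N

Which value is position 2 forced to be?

The 8 variables draw from only 8 values {G, H, I, J, K, L, M, N}, so each is used; only position 6 can be K, hence position 6 = K.
The 7 still-open variables together cover exactly {G, H, I, J, L, M, N} — 7 values for 7 variables — and J appears only in position 4's list, so position 4 = J.
The 6 still-open variables draw from only 6 values {G, H, I, L, M, N}, so each is used; only position 3 can be M, hence position 3 = M.
Among the 5 still-open variables, L fits only position 2 (and all 5 values in {G, H, I, L, N} must be used), so position 2 = L.

L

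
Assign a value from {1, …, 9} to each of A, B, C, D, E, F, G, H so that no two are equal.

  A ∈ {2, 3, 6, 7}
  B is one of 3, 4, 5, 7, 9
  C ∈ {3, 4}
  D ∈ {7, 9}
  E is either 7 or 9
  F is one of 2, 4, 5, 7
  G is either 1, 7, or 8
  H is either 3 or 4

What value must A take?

C and H share exactly the 2 values {3, 4}; by pigeonhole those values go to them, so strike 3, 4 from A, B, F.
The 2 variables D and E are confined to {7, 9}, which locks those values in; drop them from A, B, F, G.
B's domain is down to {5}, so B = 5. Strike 5 from F.
F must be 2 (only option left). Strike 2 from A.
So A = 6.

6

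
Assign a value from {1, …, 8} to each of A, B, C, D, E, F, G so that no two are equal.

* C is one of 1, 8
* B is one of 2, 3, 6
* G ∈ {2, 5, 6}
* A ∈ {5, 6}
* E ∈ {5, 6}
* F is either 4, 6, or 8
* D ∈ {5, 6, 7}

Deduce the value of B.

A and E between them cover only {5, 6} — a naked pair. Remove those values from B, D, F, G.
That leaves D = 7.
G's domain is down to {2}, so G = 2. So B can't be 2.
So B = 3.

3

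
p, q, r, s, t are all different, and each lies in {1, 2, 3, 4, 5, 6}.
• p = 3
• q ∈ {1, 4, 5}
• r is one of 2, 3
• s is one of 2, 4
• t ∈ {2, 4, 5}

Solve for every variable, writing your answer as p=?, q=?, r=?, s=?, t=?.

p=3, q=1, r=2, s=4, t=5

p's domain is down to {3}, so p = 3. Remove 3 from r.
r's domain is down to {2}, so r = 2. Remove 2 from s, t.
That leaves s = 4. Remove 4 from q, t.
t's domain is down to {5}, so t = 5. So q can't be 5.
q has just one choice, so q = 1.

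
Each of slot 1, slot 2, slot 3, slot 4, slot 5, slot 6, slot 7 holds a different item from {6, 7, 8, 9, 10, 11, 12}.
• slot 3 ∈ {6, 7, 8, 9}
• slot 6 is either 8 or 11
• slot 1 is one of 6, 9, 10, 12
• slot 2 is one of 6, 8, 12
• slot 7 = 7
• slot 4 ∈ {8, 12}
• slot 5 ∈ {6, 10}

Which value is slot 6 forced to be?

slot 7 has just one choice, so slot 7 = 7. Strike 7 from slot 3.
The 6 still-open variables together cover exactly {6, 8, 9, 10, 11, 12} — 6 values for 6 variables — and 11 appears only in slot 6's list, so slot 6 = 11.

11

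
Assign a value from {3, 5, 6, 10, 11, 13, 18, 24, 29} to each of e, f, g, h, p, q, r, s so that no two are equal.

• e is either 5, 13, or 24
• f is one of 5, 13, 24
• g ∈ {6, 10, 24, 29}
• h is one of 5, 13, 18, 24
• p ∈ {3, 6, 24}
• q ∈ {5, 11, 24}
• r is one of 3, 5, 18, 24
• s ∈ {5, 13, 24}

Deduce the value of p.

e, f, s share exactly the 3 values {5, 13, 24}; by pigeonhole those values go to them, so strike 5, 13, 24 from g, h, p, q, r.
h has just one choice, so h = 18. Eliminate 18 elsewhere: r.
q has just one choice, so q = 11.
r has just one choice, so r = 3. Remove 3 from p.
So p = 6.

6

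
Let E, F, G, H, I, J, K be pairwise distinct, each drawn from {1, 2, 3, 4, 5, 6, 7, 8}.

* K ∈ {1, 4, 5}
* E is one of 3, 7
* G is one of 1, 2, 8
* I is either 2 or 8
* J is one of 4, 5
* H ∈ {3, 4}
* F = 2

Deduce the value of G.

F's domain is down to {2}, so F = 2. Remove 2 from G, I.
I's domain is down to {8}, so I = 8. Remove 8 from G.
So G = 1.

1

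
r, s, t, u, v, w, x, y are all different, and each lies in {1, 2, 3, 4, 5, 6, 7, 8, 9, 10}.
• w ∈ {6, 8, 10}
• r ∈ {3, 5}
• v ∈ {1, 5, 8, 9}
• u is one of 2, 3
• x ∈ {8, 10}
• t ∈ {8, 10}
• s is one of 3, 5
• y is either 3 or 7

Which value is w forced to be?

6

r and s share exactly the 2 values {3, 5}; by pigeonhole those values go to them, so strike 3, 5 from u, v, y.
u has just one choice, so u = 2.
y has just one choice, so y = 7.
t and x share exactly the 2 values {8, 10}; by pigeonhole those values go to them, so strike 8, 10 from v, w.
So w = 6.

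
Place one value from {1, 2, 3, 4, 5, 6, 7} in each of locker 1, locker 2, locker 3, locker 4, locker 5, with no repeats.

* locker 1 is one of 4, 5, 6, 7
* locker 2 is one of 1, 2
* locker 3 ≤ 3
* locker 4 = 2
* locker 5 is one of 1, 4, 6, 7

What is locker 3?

locker 4 has just one choice, so locker 4 = 2. Remove 2 from locker 2, locker 3.
locker 2 must be 1 (only option left). So locker 3, locker 5 can't be 1.
So locker 3 = 3.

3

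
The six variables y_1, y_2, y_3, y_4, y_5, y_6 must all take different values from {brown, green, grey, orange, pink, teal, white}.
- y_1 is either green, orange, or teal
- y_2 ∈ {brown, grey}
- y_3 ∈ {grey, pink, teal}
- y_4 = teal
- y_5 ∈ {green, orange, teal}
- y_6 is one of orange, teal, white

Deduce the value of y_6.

y_4 must be teal (only option left). So y_1, y_3, y_5, y_6 can't be teal.
The 2 variables y_1 and y_5 are confined to {green, orange}, which locks those values in; drop them from y_6.
So y_6 = white.

white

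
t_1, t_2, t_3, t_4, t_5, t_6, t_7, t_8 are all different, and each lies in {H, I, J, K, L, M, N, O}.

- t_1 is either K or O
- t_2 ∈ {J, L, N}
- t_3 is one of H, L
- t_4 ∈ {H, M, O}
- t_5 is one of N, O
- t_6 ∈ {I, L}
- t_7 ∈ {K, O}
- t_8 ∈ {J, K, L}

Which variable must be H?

t_3

The 8 variables together cover exactly {H, I, J, K, L, M, N, O} — 8 values for 8 variables — and I appears only in t_6's list, so t_6 = I.
The 7 still-open variables together cover exactly {H, J, K, L, M, N, O} — 7 values for 7 variables — and M appears only in t_4's list, so t_4 = M.
The 6 still-open variables together cover exactly {H, J, K, L, N, O} — 6 values for 6 variables — and H appears only in t_3's list, so t_3 = H.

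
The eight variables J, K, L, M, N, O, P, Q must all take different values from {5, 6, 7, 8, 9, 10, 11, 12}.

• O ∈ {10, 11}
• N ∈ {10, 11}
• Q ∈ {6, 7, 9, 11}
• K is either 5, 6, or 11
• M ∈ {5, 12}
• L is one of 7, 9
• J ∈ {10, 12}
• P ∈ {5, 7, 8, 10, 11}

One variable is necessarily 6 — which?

The 8 variables draw from only 8 values {5, 6, 7, 8, 9, 10, 11, 12}, so each is used; only P can be 8, hence P = 8.
N and O share exactly the 2 values {10, 11}; by pigeonhole those values go to them, so strike 10, 11 from J, K, Q.
J's domain is down to {12}, so J = 12. Eliminate 12 elsewhere: M.
M has just one choice, so M = 5. Strike 5 from K.
So 6 goes to K.

K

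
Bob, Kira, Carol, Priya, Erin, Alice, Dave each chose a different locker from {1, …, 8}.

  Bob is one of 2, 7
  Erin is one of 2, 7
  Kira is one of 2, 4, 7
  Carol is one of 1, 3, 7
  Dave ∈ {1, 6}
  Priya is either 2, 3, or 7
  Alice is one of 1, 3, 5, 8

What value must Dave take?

6

Bob and Erin share exactly the 2 values {2, 7}; by pigeonhole those values go to them, so strike 2, 7 from Kira, Carol, Priya.
Kira has just one choice, so Kira = 4.
Priya has just one choice, so Priya = 3. Strike 3 from Carol, Alice.
Carol has just one choice, so Carol = 1. Strike 1 from Alice, Dave.
So Dave = 6.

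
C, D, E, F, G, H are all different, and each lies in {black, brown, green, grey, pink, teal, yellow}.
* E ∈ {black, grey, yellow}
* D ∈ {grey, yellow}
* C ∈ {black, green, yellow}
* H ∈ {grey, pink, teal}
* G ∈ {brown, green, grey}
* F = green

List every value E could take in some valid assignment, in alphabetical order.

F must be green (only option left). So C, G can't be green.
The 3 variables C, D, E are confined to {black, grey, yellow}, which locks those values in; drop them from G, H.
G has just one choice, so G = brown.
No further eliminations apply; E can still be any of black, grey, yellow.

black, grey, yellow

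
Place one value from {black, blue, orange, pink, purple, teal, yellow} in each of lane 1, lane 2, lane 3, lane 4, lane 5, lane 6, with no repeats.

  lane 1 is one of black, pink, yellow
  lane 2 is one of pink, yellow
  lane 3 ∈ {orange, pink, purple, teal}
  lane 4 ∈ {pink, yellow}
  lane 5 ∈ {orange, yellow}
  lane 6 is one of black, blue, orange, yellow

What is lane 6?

lane 2 and lane 4 between them cover only {pink, yellow} — a naked pair. Remove those values from lane 1, lane 3, lane 5, lane 6.
lane 1 must be black (only option left). Eliminate black elsewhere: lane 6.
That leaves lane 5 = orange. Eliminate orange elsewhere: lane 3, lane 6.
So lane 6 = blue.

blue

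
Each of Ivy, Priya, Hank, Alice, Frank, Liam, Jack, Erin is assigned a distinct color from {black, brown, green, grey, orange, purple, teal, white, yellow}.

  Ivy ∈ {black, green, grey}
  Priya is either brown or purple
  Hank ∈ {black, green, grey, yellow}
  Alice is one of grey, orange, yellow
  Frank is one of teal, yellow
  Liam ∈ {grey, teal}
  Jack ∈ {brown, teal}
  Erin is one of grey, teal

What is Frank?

yellow

Among the 8 variables, orange fits only Alice (and all 8 values in {black, brown, green, grey, orange, purple, teal, yellow} must be used), so Alice = orange.
The 7 still-open variables draw from only 7 values {black, brown, green, grey, purple, teal, yellow}, so each is used; only Priya can be purple, hence Priya = purple.
The 6 still-open variables draw from only 6 values {black, brown, green, grey, teal, yellow}, so each is used; only Jack can be brown, hence Jack = brown.
Liam and Erin between them cover only {grey, teal} — a naked pair. Remove those values from Ivy, Hank, Frank.
So Frank = yellow.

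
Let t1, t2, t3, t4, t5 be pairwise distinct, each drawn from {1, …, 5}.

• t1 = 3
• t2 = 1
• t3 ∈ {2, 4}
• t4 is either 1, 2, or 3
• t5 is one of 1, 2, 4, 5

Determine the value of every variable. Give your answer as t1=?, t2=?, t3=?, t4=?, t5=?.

t1 has just one choice, so t1 = 3. Strike 3 from t4.
t2 has just one choice, so t2 = 1. Eliminate 1 elsewhere: t4, t5.
t4 has just one choice, so t4 = 2. So t3, t5 can't be 2.
t3's domain is down to {4}, so t3 = 4. So t5 can't be 4.
t5 has just one choice, so t5 = 5.

t1=3, t2=1, t3=4, t4=2, t5=5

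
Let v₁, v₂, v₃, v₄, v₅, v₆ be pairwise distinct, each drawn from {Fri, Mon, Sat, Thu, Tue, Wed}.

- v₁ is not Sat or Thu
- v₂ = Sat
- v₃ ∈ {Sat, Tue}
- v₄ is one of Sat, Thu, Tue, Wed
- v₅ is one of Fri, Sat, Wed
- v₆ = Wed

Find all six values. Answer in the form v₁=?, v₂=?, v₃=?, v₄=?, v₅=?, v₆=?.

v₁=Mon, v₂=Sat, v₃=Tue, v₄=Thu, v₅=Fri, v₆=Wed

v₂ has just one choice, so v₂ = Sat. Remove Sat from v₃, v₄, v₅.
v₃'s domain is down to {Tue}, so v₃ = Tue. Strike Tue from v₁, v₄.
That leaves v₆ = Wed. So v₁, v₄, v₅ can't be Wed.
That leaves v₄ = Thu.
v₅ must be Fri (only option left). Remove Fri from v₁.
v₁'s domain is down to {Mon}, so v₁ = Mon.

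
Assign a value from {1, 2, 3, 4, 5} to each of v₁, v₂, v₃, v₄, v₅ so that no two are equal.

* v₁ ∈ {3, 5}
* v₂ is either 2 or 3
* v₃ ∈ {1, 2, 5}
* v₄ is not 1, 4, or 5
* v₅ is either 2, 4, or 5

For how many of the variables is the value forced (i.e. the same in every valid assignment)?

3

The 5 variables together cover exactly {1, 2, 3, 4, 5} — 5 values for 5 variables — and 1 appears only in v₃'s list, so v₃ = 1.
The 4 still-open variables together cover exactly {2, 3, 4, 5} — 4 values for 4 variables — and 4 appears only in v₅'s list, so v₅ = 4.
The 3 still-open variables together cover exactly {2, 3, 5} — 3 values for 3 variables — and 5 appears only in v₁'s list, so v₁ = 5.
Determined: v₁=5, v₃=1, v₅=4. The other variables each still have more than one consistent value. That makes 3.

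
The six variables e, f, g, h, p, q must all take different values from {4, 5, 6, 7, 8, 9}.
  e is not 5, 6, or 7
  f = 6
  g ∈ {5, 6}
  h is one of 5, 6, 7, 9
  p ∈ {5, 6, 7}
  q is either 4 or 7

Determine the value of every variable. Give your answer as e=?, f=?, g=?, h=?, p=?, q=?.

e=8, f=6, g=5, h=9, p=7, q=4

f must be 6 (only option left). Remove 6 from g, h, p.
g has just one choice, so g = 5. Eliminate 5 elsewhere: h, p.
p's domain is down to {7}, so p = 7. Eliminate 7 elsewhere: h, q.
q must be 4 (only option left). Eliminate 4 elsewhere: e.
h has just one choice, so h = 9. Eliminate 9 elsewhere: e.
e's domain is down to {8}, so e = 8.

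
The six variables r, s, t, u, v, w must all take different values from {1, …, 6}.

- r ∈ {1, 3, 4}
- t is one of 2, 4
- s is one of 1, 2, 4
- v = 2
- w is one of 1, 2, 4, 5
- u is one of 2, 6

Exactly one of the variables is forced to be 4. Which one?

t

v has just one choice, so v = 2. Strike 2 from s, t, u, w.
So 4 goes to t.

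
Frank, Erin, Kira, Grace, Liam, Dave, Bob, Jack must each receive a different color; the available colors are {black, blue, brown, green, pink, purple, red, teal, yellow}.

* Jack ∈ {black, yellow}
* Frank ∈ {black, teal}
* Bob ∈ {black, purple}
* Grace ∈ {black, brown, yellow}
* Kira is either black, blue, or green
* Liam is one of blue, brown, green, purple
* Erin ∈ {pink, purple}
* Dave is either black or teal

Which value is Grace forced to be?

brown

The 8 variables together cover exactly {black, blue, brown, green, pink, purple, teal, yellow} — 8 values for 8 variables — and pink appears only in Erin's list, so Erin = pink.
The 2 variables Frank and Dave are confined to {black, teal}, which locks those values in; drop them from Kira, Grace, Bob, Jack.
Bob has just one choice, so Bob = purple. So Liam can't be purple.
Jack's domain is down to {yellow}, so Jack = yellow. So Grace can't be yellow.
So Grace = brown.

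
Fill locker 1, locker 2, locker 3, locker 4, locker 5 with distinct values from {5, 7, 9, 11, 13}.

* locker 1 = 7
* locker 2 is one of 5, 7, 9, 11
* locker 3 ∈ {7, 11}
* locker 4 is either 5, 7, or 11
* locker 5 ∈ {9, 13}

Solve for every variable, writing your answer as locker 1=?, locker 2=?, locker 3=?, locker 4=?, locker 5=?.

locker 1=7, locker 2=9, locker 3=11, locker 4=5, locker 5=13

locker 1 must be 7 (only option left). Eliminate 7 elsewhere: locker 2, locker 3, locker 4.
locker 3's domain is down to {11}, so locker 3 = 11. Remove 11 from locker 2, locker 4.
locker 4 must be 5 (only option left). Strike 5 from locker 2.
locker 2's domain is down to {9}, so locker 2 = 9. Strike 9 from locker 5.
locker 5's domain is down to {13}, so locker 5 = 13.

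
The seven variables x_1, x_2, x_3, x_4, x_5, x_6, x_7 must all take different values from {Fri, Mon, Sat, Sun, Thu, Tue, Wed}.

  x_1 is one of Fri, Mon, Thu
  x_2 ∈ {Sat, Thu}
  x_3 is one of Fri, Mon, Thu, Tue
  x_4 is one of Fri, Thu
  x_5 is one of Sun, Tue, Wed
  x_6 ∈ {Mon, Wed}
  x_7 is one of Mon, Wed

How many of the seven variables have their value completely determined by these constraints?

3

The 7 variables draw from only 7 values {Fri, Mon, Sat, Sun, Thu, Tue, Wed}, so each is used; only x_2 can be Sat, hence x_2 = Sat.
The 6 still-open variables together cover exactly {Fri, Mon, Sun, Thu, Tue, Wed} — 6 values for 6 variables — and Sun appears only in x_5's list, so x_5 = Sun.
Among the 5 still-open variables, Tue fits only x_3 (and all 5 values in {Fri, Mon, Thu, Tue, Wed} must be used), so x_3 = Tue.
The 2 variables x_6 and x_7 are confined to {Mon, Wed}, which locks those values in; drop them from x_1.
Determined: x_2=Sat, x_3=Tue, x_5=Sun. The other variables each still have more than one consistent value. That makes 3.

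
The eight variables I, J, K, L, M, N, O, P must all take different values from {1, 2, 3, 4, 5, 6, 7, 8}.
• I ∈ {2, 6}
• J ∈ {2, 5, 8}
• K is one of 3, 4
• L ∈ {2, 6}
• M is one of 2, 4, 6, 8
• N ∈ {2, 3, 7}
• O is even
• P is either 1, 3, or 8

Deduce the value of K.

3

The 8 variables draw from only 8 values {1, 2, 3, 4, 5, 6, 7, 8}, so each is used; only P can be 1, hence P = 1.
The 7 still-open variables together cover exactly {2, 3, 4, 5, 6, 7, 8} — 7 values for 7 variables — and 5 appears only in J's list, so J = 5.
Among the 6 still-open variables, 7 fits only N (and all 6 values in {2, 3, 4, 6, 7, 8} must be used), so N = 7.
The 5 still-open variables together cover exactly {2, 3, 4, 6, 8} — 5 values for 5 variables — and 3 appears only in K's list, so K = 3.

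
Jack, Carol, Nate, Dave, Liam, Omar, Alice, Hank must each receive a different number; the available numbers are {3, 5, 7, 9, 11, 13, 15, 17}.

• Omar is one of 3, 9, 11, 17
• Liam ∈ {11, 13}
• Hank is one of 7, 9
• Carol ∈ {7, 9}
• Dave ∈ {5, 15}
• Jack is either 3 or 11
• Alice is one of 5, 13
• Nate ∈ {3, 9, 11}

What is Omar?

The 8 variables together cover exactly {3, 5, 7, 9, 11, 13, 15, 17} — 8 values for 8 variables — and 15 appears only in Dave's list, so Dave = 15.
The 7 still-open variables draw from only 7 values {3, 5, 7, 9, 11, 13, 17}, so each is used; only Alice can be 5, hence Alice = 5.
The 6 still-open variables together cover exactly {3, 7, 9, 11, 13, 17} — 6 values for 6 variables — and 13 appears only in Liam's list, so Liam = 13.
The 5 still-open variables draw from only 5 values {3, 7, 9, 11, 17}, so each is used; only Omar can be 17, hence Omar = 17.

17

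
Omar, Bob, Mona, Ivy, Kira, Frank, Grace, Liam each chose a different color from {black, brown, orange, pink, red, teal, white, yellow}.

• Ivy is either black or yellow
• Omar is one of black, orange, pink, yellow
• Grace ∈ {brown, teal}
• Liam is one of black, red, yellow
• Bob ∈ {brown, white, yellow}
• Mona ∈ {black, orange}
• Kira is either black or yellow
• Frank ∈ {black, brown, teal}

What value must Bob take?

white

The 8 variables together cover exactly {black, brown, orange, pink, red, teal, white, yellow} — 8 values for 8 variables — and pink appears only in Omar's list, so Omar = pink.
Among the 7 still-open variables, orange fits only Mona (and all 7 values in {black, brown, orange, red, teal, white, yellow} must be used), so Mona = orange.
The 6 still-open variables together cover exactly {black, brown, red, teal, white, yellow} — 6 values for 6 variables — and red appears only in Liam's list, so Liam = red.
The 5 still-open variables together cover exactly {black, brown, teal, white, yellow} — 5 values for 5 variables — and white appears only in Bob's list, so Bob = white.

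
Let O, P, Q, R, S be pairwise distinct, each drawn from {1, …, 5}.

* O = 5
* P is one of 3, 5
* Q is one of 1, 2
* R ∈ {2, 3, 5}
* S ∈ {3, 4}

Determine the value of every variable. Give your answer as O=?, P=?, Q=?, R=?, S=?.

O=5, P=3, Q=1, R=2, S=4

O's domain is down to {5}, so O = 5. Eliminate 5 elsewhere: P, R.
P must be 3 (only option left). So R, S can't be 3.
R must be 2 (only option left). Strike 2 from Q.
That leaves S = 4.
Q has just one choice, so Q = 1.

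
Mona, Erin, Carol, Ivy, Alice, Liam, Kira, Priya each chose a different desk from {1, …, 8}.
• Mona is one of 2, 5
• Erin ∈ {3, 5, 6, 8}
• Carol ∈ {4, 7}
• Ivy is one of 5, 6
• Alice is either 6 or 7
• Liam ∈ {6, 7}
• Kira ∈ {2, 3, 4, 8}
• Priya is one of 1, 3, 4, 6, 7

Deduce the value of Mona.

Among the 8 variables, 1 fits only Priya (and all 8 values in {1, 2, 3, 4, 5, 6, 7, 8} must be used), so Priya = 1.
Alice and Liam between them cover only {6, 7} — a naked pair. Remove those values from Erin, Carol, Ivy.
Carol has just one choice, so Carol = 4. Remove 4 from Kira.
That leaves Ivy = 5. Eliminate 5 elsewhere: Mona, Erin.
So Mona = 2.

2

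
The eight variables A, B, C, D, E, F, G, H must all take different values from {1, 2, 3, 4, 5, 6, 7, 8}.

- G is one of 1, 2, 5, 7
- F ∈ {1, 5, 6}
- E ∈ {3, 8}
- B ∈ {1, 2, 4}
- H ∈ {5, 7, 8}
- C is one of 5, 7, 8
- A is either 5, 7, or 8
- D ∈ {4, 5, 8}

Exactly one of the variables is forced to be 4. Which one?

D

The 8 variables together cover exactly {1, 2, 3, 4, 5, 6, 7, 8} — 8 values for 8 variables — and 3 appears only in E's list, so E = 3.
Among the 7 still-open variables, 6 fits only F (and all 7 values in {1, 2, 4, 5, 6, 7, 8} must be used), so F = 6.
The 3 variables A, C, H are confined to {5, 7, 8}, which locks those values in; drop them from D, G.
So 4 goes to D.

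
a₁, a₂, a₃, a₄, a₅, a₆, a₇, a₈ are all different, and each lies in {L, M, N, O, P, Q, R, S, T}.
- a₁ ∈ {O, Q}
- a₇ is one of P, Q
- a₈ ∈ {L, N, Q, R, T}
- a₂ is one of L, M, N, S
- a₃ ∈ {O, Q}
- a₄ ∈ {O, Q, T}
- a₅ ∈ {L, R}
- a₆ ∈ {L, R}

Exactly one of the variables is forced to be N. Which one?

a₁ and a₃ between them cover only {O, Q} — a naked pair. Remove those values from a₄, a₇, a₈.
a₄ has just one choice, so a₄ = T. Strike T from a₈.
a₇ has just one choice, so a₇ = P.
a₅ and a₆ share exactly the 2 values {L, R}; by pigeonhole those values go to them, so strike L, R from a₂, a₈.
So N goes to a₈.

a₈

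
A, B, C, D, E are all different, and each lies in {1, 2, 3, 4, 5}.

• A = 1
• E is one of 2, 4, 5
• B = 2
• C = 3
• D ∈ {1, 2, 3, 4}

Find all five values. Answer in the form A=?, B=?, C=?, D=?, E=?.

A's domain is down to {1}, so A = 1. Strike 1 from D.
B must be 2 (only option left). So D, E can't be 2.
C's domain is down to {3}, so C = 3. Strike 3 from D.
D must be 4 (only option left). So E can't be 4.
E has just one choice, so E = 5.

A=1, B=2, C=3, D=4, E=5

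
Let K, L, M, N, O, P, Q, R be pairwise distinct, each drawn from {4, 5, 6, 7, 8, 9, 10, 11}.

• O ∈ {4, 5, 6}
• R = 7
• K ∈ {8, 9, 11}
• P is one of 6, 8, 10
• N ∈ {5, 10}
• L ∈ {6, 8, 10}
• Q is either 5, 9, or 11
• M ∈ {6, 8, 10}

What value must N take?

5

R's domain is down to {7}, so R = 7.
Among the 7 still-open variables, 4 fits only O (and all 7 values in {4, 5, 6, 8, 9, 10, 11} must be used), so O = 4.
The 3 variables L, M, P are confined to {6, 8, 10}, which locks those values in; drop them from K, N.
So N = 5.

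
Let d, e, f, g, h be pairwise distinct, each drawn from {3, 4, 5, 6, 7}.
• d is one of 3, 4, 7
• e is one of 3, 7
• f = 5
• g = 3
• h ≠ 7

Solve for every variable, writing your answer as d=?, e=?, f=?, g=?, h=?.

f's domain is down to {5}, so f = 5. Strike 5 from h.
That leaves g = 3. Strike 3 from d, e, h.
That leaves e = 7. Remove 7 from d.
d has just one choice, so d = 4. So h can't be 4.
h's domain is down to {6}, so h = 6.

d=4, e=7, f=5, g=3, h=6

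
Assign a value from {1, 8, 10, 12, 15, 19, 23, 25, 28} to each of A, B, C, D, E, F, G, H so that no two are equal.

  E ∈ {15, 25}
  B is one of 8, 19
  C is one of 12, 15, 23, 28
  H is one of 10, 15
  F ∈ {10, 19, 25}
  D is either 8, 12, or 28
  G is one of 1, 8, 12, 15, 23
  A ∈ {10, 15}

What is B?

A and H between them cover only {10, 15} — a naked pair. Remove those values from C, E, F, G.
E's domain is down to {25}, so E = 25. Strike 25 from F.
F's domain is down to {19}, so F = 19. Remove 19 from B.
So B = 8.

8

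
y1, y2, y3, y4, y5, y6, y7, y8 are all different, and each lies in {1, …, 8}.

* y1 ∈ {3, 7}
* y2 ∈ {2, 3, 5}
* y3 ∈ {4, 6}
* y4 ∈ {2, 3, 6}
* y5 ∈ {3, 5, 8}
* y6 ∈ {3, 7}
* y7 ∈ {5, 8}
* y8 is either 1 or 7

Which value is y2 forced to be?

2

Among the 8 variables, 1 fits only y8 (and all 8 values in {1, 2, 3, 4, 5, 6, 7, 8} must be used), so y8 = 1.
Among the 7 still-open variables, 4 fits only y3 (and all 7 values in {2, 3, 4, 5, 6, 7, 8} must be used), so y3 = 4.
The 6 still-open variables together cover exactly {2, 3, 5, 6, 7, 8} — 6 values for 6 variables — and 6 appears only in y4's list, so y4 = 6.
The 5 still-open variables together cover exactly {2, 3, 5, 7, 8} — 5 values for 5 variables — and 2 appears only in y2's list, so y2 = 2.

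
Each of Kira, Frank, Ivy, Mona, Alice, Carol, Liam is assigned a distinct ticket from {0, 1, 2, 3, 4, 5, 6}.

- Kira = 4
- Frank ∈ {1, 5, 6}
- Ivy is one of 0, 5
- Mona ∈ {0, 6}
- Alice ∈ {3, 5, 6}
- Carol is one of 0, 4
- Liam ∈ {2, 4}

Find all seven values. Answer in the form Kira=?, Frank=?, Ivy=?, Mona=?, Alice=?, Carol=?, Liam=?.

Kira=4, Frank=1, Ivy=5, Mona=6, Alice=3, Carol=0, Liam=2

Kira has just one choice, so Kira = 4. Remove 4 from Carol, Liam.
Carol must be 0 (only option left). Remove 0 from Ivy, Mona.
Liam's domain is down to {2}, so Liam = 2.
Ivy has just one choice, so Ivy = 5. Eliminate 5 elsewhere: Frank, Alice.
Mona must be 6 (only option left). Remove 6 from Frank, Alice.
Alice has just one choice, so Alice = 3.
Frank's domain is down to {1}, so Frank = 1.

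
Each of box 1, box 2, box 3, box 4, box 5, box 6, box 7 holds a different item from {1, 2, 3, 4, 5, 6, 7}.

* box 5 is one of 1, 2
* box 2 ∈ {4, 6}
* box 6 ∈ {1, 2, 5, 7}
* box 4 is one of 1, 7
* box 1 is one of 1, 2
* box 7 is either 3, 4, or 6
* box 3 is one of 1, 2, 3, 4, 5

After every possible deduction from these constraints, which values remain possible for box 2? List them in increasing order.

4, 6

box 1 and box 5 share exactly the 2 values {1, 2}; by pigeonhole those values go to them, so strike 1, 2 from box 3, box 4, box 6.
box 4 must be 7 (only option left). Remove 7 from box 6.
That leaves box 6 = 5. Strike 5 from box 3.
No further eliminations apply; box 2 can still be any of 4, 6.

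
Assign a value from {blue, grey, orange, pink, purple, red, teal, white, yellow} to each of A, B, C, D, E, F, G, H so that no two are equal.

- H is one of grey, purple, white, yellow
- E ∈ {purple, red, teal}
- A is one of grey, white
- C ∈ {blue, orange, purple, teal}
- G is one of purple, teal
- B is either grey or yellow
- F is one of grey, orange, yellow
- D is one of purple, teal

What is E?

The 8 variables together cover exactly {blue, grey, orange, purple, red, teal, white, yellow} — 8 values for 8 variables — and blue appears only in C's list, so C = blue.
The 7 still-open variables together cover exactly {grey, orange, purple, red, teal, white, yellow} — 7 values for 7 variables — and orange appears only in F's list, so F = orange.
The 6 still-open variables draw from only 6 values {grey, purple, red, teal, white, yellow}, so each is used; only E can be red, hence E = red.

red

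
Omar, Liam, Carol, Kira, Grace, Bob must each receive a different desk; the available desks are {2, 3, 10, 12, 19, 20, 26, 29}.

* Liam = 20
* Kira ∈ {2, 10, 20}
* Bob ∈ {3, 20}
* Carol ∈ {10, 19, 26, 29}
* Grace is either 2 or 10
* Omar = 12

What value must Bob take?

3

Omar must be 12 (only option left).
Liam must be 20 (only option left). Remove 20 from Kira, Bob.
So Bob = 3.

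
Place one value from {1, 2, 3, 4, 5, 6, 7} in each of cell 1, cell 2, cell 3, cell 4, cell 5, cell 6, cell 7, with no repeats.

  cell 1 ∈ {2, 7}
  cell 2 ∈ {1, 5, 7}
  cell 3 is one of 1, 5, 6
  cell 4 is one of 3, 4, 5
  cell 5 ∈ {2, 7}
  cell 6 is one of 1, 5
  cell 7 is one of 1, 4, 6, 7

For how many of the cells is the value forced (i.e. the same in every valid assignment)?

Among the 7 variables, 3 fits only cell 4 (and all 7 values in {1, 2, 3, 4, 5, 6, 7} must be used), so cell 4 = 3.
The 6 still-open variables draw from only 6 values {1, 2, 4, 5, 6, 7}, so each is used; only cell 7 can be 4, hence cell 7 = 4.
The 5 still-open variables together cover exactly {1, 2, 5, 6, 7} — 5 values for 5 variables — and 6 appears only in cell 3's list, so cell 3 = 6.
cell 1 and cell 5 between them cover only {2, 7} — a naked pair. Remove those values from cell 2.
Determined: cell 3=6, cell 4=3, cell 7=4. The other cells each still have more than one consistent value. That makes 3.

3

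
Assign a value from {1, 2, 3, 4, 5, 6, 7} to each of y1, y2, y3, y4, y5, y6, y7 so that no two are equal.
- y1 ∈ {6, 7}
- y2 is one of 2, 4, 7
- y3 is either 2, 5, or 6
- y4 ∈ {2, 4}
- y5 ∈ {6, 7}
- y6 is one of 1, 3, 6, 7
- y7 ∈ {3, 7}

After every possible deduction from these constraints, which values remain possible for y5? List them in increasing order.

6, 7

Among the 7 variables, 1 fits only y6 (and all 7 values in {1, 2, 3, 4, 5, 6, 7} must be used), so y6 = 1.
The 6 still-open variables draw from only 6 values {2, 3, 4, 5, 6, 7}, so each is used; only y7 can be 3, hence y7 = 3.
The 5 still-open variables draw from only 5 values {2, 4, 5, 6, 7}, so each is used; only y3 can be 5, hence y3 = 5.
y1 and y5 share exactly the 2 values {6, 7}; by pigeonhole those values go to them, so strike 6, 7 from y2.
No further eliminations apply; y5 can still be any of 6, 7.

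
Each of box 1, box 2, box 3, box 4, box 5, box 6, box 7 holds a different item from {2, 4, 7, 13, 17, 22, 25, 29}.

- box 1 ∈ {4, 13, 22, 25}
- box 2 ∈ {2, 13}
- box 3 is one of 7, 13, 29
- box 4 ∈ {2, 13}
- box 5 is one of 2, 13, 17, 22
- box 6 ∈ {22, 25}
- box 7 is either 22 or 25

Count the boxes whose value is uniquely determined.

2

box 2 and box 4 between them cover only {2, 13} — a naked pair. Remove those values from box 1, box 3, box 5.
box 6 and box 7 share exactly the 2 values {22, 25}; by pigeonhole those values go to them, so strike 22, 25 from box 1, box 5.
box 1 has just one choice, so box 1 = 4.
box 5 has just one choice, so box 5 = 17.
Determined: box 1=4, box 5=17. The other boxes each still have more than one consistent value. That makes 2.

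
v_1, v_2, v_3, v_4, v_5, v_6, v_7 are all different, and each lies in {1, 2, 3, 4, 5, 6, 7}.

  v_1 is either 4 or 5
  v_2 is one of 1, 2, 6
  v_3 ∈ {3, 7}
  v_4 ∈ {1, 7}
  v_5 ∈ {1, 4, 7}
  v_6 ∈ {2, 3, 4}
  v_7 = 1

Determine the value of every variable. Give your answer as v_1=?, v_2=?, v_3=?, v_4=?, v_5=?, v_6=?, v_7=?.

v_7 has just one choice, so v_7 = 1. So v_2, v_4, v_5 can't be 1.
v_4 has just one choice, so v_4 = 7. Remove 7 from v_3, v_5.
That leaves v_5 = 4. So v_1, v_6 can't be 4.
v_1's domain is down to {5}, so v_1 = 5.
v_3 has just one choice, so v_3 = 3. So v_6 can't be 3.
v_6 has just one choice, so v_6 = 2. Strike 2 from v_2.
v_2 has just one choice, so v_2 = 6.

v_1=5, v_2=6, v_3=3, v_4=7, v_5=4, v_6=2, v_7=1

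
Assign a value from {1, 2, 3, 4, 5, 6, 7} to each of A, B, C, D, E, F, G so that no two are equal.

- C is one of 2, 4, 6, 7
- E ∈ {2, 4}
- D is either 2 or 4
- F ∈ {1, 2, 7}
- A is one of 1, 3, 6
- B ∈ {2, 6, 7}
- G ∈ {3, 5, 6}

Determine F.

1

The 7 variables draw from only 7 values {1, 2, 3, 4, 5, 6, 7}, so each is used; only G can be 5, hence G = 5.
The 6 still-open variables together cover exactly {1, 2, 3, 4, 6, 7} — 6 values for 6 variables — and 3 appears only in A's list, so A = 3.
Among the 5 still-open variables, 1 fits only F (and all 5 values in {1, 2, 4, 6, 7} must be used), so F = 1.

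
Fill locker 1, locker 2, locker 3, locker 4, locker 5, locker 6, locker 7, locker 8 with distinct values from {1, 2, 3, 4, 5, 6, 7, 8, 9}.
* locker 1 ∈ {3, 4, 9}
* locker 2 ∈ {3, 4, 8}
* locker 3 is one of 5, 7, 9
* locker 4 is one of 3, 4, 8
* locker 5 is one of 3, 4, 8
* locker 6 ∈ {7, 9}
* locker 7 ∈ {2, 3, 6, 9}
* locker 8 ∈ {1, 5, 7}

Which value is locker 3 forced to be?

5

locker 2, locker 4, locker 5 between them cover only {3, 4, 8} — a naked triple. Remove those values from locker 1, locker 7.
locker 1 has just one choice, so locker 1 = 9. So locker 3, locker 6, locker 7 can't be 9.
locker 6's domain is down to {7}, so locker 6 = 7. Eliminate 7 elsewhere: locker 3, locker 8.
So locker 3 = 5.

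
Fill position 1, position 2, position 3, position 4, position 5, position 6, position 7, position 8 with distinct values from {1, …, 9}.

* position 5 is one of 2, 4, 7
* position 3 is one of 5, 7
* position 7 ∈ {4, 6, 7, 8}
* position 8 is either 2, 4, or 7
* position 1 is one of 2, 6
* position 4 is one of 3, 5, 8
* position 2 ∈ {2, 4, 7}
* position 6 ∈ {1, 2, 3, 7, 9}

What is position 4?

3

The 3 variables position 2, position 5, position 8 are confined to {2, 4, 7}, which locks those values in; drop them from position 1, position 3, position 6, position 7.
That leaves position 1 = 6. Strike 6 from position 7.
position 3 has just one choice, so position 3 = 5. Remove 5 from position 4.
That leaves position 7 = 8. So position 4 can't be 8.
So position 4 = 3.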